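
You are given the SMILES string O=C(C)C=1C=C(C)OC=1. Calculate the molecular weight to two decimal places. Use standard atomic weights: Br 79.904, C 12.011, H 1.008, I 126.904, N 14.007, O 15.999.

First, the molecular formula is C7H8O2 (counting implicit H from valence).
  C: 7 × 12.011 = 84.077
  H: 8 × 1.008 = 8.064
  O: 2 × 15.999 = 31.998
Sum: 7×12.011 + 8×1.008 + 2×15.999 = 124.139 → 124.14 g/mol.

124.14 g/mol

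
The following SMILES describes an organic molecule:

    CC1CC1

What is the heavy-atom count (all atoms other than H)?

Every atom symbol written in the SMILES (organic subset) is one heavy atom; implicit H are not written.
Heavy atoms by element → C:4.
Total: 4.

4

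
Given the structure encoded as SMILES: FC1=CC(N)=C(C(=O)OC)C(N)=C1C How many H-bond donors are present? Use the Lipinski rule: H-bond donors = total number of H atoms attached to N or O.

4

Donors: find every N or O and count the H atoms it carries.
  atom 5 (N): bond orders sum to 1 → 2 H
  atom 8 (O): bond orders sum to 2 → 0 H
  atom 9 (O): bond orders sum to 2 → 0 H
  atom 12 (N): bond orders sum to 1 → 2 H
Lipinski HBD = 4.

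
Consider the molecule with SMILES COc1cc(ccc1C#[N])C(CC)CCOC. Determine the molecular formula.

Walk through each heavy atom and fill implicit hydrogens from standard valence (C 4, N 3, O 2, S 2, halogen 1); for lowercase aromatic atoms, an aromatic c carries 1 H when it has two neighbours and 0 H with three, and aromatic n carries 0 H:
  atom 1: C, bond orders sum to 1 (valence 4) → 3 H
  atom 2: O, bond orders sum to 2 (valence 2) → 0 H
  atom 3: aromatic c, 3 neighbours → 0 H
  atom 4: aromatic c, 2 neighbours → 1 H
  atom 5: aromatic c, 3 neighbours → 0 H
  atom 6: aromatic c, 2 neighbours → 1 H
  atom 7: aromatic c, 2 neighbours → 1 H
  atom 8: aromatic c, 3 neighbours → 0 H
  atom 9: C, bond orders sum to 4 (valence 4) → 0 H
  atom 10: N with explicit H count 0
  atom 11: C, bond orders sum to 3 (valence 4) → 1 H
  atom 12: C, bond orders sum to 2 (valence 4) → 2 H
  atom 13: C, bond orders sum to 1 (valence 4) → 3 H
  atom 14: C, bond orders sum to 2 (valence 4) → 2 H
  atom 15: C, bond orders sum to 2 (valence 4) → 2 H
  atom 16: O, bond orders sum to 2 (valence 2) → 0 H
  atom 17: C, bond orders sum to 1 (valence 4) → 3 H
Totals → C:14, H:19, N:1, O:2.
In Hill order: C14H19NO2.

C14H19NO2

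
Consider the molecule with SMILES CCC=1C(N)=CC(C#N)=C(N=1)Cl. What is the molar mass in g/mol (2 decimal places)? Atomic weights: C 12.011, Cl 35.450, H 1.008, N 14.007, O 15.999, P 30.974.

181.62 g/mol

First, the molecular formula is C8H8ClN3 (counting implicit H from valence).
  C: 8 × 12.011 = 96.088
  Cl: 1 × 35.450 = 35.450
  H: 8 × 1.008 = 8.064
  N: 3 × 14.007 = 42.021
Sum: 8×12.011 + 1×35.450 + 8×1.008 + 3×14.007 = 181.623 → 181.62 g/mol.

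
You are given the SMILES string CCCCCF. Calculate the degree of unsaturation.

0

Degree of unsaturation = (number of rings) + (number of π bonds).
Ring closures in the SMILES: 0.
π bonds: none → 0 DoU from unsaturation.
Total DoU = 0 + 0 = 0.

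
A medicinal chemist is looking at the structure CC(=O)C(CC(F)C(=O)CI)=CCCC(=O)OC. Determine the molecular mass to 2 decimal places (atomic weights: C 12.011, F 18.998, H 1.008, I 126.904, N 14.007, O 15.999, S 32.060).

370.16 g/mol

First, the molecular formula is C12H16FIO4 (counting implicit H from valence).
  C: 12 × 12.011 = 144.132
  F: 1 × 18.998 = 18.998
  H: 16 × 1.008 = 16.128
  I: 1 × 126.904 = 126.904
  O: 4 × 15.999 = 63.996
Sum: 12×12.011 + 1×18.998 + 16×1.008 + 1×126.904 + 4×15.999 = 370.158 → 370.16 g/mol.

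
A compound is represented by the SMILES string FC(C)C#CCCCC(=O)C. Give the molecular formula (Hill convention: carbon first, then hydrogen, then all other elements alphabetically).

Walk through each heavy atom and fill implicit hydrogens from standard valence (C 4, N 3, O 2, S 2, halogen 1):
  atom 1: F (halogen, monovalent) → 0 H
  atom 2: C, bond orders sum to 3 (valence 4) → 1 H
  atom 3: C, bond orders sum to 1 (valence 4) → 3 H
  atom 4: C, bond orders sum to 4 (valence 4) → 0 H
  atom 5: C, bond orders sum to 4 (valence 4) → 0 H
  atom 6: C, bond orders sum to 2 (valence 4) → 2 H
  atom 7: C, bond orders sum to 2 (valence 4) → 2 H
  atom 8: C, bond orders sum to 2 (valence 4) → 2 H
  atom 9: C, bond orders sum to 4 (valence 4) → 0 H
  atom 10: O, bond orders sum to 2 (valence 2) → 0 H
  atom 11: C, bond orders sum to 1 (valence 4) → 3 H
Totals → C:9, H:13, F:1, O:1.

C9H13FO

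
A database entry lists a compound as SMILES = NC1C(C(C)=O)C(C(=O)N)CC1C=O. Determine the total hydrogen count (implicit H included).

Walk through each heavy atom and fill implicit hydrogens from standard valence (C 4, N 3, O 2, S 2, halogen 1):
  atom 1: N, bond orders sum to 1 (valence 3) → 2 H
  atom 2: C, bond orders sum to 3 (valence 4) → 1 H
  atom 3: C, bond orders sum to 3 (valence 4) → 1 H
  atom 4: C, bond orders sum to 4 (valence 4) → 0 H
  atom 5: C, bond orders sum to 1 (valence 4) → 3 H
  atom 6: O, bond orders sum to 2 (valence 2) → 0 H
  atom 7: C, bond orders sum to 3 (valence 4) → 1 H
  atom 8: C, bond orders sum to 4 (valence 4) → 0 H
  atom 9: O, bond orders sum to 2 (valence 2) → 0 H
  atom 10: N, bond orders sum to 1 (valence 3) → 2 H
  atom 11: C, bond orders sum to 2 (valence 4) → 2 H
  atom 12: C, bond orders sum to 3 (valence 4) → 1 H
  atom 13: C, bond orders sum to 3 (valence 4) → 1 H
  atom 14: O, bond orders sum to 2 (valence 2) → 0 H
Total hydrogens: 14.

14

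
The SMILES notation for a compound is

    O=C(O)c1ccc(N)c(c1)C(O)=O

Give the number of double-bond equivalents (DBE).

Molecular formula: C8H7NO4.
DoU = (2C + 2 + N − H − X) / 2, where X is the halogen count and O/S are ignored.
    = (2·8 + 2 + 1 − 7 − 0) / 2 = 12 / 2 = 6.

6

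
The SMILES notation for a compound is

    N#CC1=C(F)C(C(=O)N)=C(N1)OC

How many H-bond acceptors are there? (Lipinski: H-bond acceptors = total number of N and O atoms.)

N atoms: 3; O atoms: 2.
Lipinski HBA = 3 + 2 = 5.

5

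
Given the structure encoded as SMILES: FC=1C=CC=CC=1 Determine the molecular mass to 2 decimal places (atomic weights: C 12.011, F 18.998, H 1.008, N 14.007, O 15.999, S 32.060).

96.10 g/mol

First, the molecular formula is C6H5F (counting implicit H from valence).
  C: 6 × 12.011 = 72.066
  F: 1 × 18.998 = 18.998
  H: 5 × 1.008 = 5.040
Sum: 6×12.011 + 1×18.998 + 5×1.008 = 96.104 → 96.10 g/mol.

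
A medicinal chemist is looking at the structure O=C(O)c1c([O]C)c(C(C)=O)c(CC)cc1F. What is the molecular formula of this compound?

Walk through each heavy atom and fill implicit hydrogens from standard valence (C 4, N 3, O 2, S 2, halogen 1); for lowercase aromatic atoms, an aromatic c carries 1 H when it has two neighbours and 0 H with three, and aromatic n carries 0 H:
  atom 1: O, bond orders sum to 2 (valence 2) → 0 H
  atom 2: C, bond orders sum to 4 (valence 4) → 0 H
  atom 3: O, bond orders sum to 1 (valence 2) → 1 H
  atom 4: aromatic c, 3 neighbours → 0 H
  atom 5: aromatic c, 3 neighbours → 0 H
  atom 6: O with explicit H count 0
  atom 7: C, bond orders sum to 1 (valence 4) → 3 H
  atom 8: aromatic c, 3 neighbours → 0 H
  atom 9: C, bond orders sum to 4 (valence 4) → 0 H
  atom 10: C, bond orders sum to 1 (valence 4) → 3 H
  atom 11: O, bond orders sum to 2 (valence 2) → 0 H
  atom 12: aromatic c, 3 neighbours → 0 H
  atom 13: C, bond orders sum to 2 (valence 4) → 2 H
  atom 14: C, bond orders sum to 1 (valence 4) → 3 H
  atom 15: aromatic c, 2 neighbours → 1 H
  atom 16: aromatic c, 3 neighbours → 0 H
  atom 17: F (halogen, monovalent) → 0 H
Totals → C:12, H:13, F:1, O:4.
In Hill order: C12H13FO4.

C12H13FO4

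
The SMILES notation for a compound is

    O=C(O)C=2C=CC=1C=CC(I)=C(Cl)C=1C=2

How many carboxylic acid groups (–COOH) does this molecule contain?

1

The carboxylic acid motif appears at heavy-atom position 2 in the SMILES.
Carboxylic acid count: 1.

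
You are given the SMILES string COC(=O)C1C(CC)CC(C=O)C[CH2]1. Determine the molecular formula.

Walk through each heavy atom and fill implicit hydrogens from standard valence (C 4, N 3, O 2, S 2, halogen 1):
  atom 1: C, bond orders sum to 1 (valence 4) → 3 H
  atom 2: O, bond orders sum to 2 (valence 2) → 0 H
  atom 3: C, bond orders sum to 4 (valence 4) → 0 H
  atom 4: O, bond orders sum to 2 (valence 2) → 0 H
  atom 5: C, bond orders sum to 3 (valence 4) → 1 H
  atom 6: C, bond orders sum to 3 (valence 4) → 1 H
  atom 7: C, bond orders sum to 2 (valence 4) → 2 H
  atom 8: C, bond orders sum to 1 (valence 4) → 3 H
  atom 9: C, bond orders sum to 2 (valence 4) → 2 H
  atom 10: C, bond orders sum to 3 (valence 4) → 1 H
  atom 11: C, bond orders sum to 3 (valence 4) → 1 H
  atom 12: O, bond orders sum to 2 (valence 2) → 0 H
  atom 13: C, bond orders sum to 2 (valence 4) → 2 H
  atom 14: C with explicit H count 2
Totals → C:11, H:18, O:3.
In Hill order: C11H18O3.

C11H18O3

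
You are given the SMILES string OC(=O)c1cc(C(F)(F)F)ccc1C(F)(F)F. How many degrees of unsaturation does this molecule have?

5

Molecular formula: C9H4F6O2.
DoU = (2C + 2 + N − H − X) / 2, where X is the halogen count and O/S are ignored.
    = (2·9 + 2 + 0 − 4 − 6) / 2 = 10 / 2 = 5.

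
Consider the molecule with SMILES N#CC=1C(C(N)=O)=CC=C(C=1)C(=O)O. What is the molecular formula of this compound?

C9H6N2O3

Walk through each heavy atom and fill implicit hydrogens from standard valence (C 4, N 3, O 2, S 2, halogen 1):
  atom 1: N, bond orders sum to 3 (valence 3) → 0 H
  atom 2: C, bond orders sum to 4 (valence 4) → 0 H
  atom 3: C, bond orders sum to 4 (valence 4) → 0 H
  atom 4: C, bond orders sum to 4 (valence 4) → 0 H
  atom 5: C, bond orders sum to 4 (valence 4) → 0 H
  atom 6: N, bond orders sum to 1 (valence 3) → 2 H
  atom 7: O, bond orders sum to 2 (valence 2) → 0 H
  atom 8: C, bond orders sum to 3 (valence 4) → 1 H
  atom 9: C, bond orders sum to 3 (valence 4) → 1 H
  atom 10: C, bond orders sum to 4 (valence 4) → 0 H
  atom 11: C, bond orders sum to 3 (valence 4) → 1 H
  atom 12: C, bond orders sum to 4 (valence 4) → 0 H
  atom 13: O, bond orders sum to 2 (valence 2) → 0 H
  atom 14: O, bond orders sum to 1 (valence 2) → 1 H
Totals → C:9, H:6, N:2, O:3.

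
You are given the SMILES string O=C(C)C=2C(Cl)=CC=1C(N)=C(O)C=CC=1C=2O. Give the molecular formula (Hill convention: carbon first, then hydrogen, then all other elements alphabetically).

Walk through each heavy atom and fill implicit hydrogens from standard valence (C 4, N 3, O 2, S 2, halogen 1):
  atom 1: O, bond orders sum to 2 (valence 2) → 0 H
  atom 2: C, bond orders sum to 4 (valence 4) → 0 H
  atom 3: C, bond orders sum to 1 (valence 4) → 3 H
  atom 4: C, bond orders sum to 4 (valence 4) → 0 H
  atom 5: C, bond orders sum to 4 (valence 4) → 0 H
  atom 6: Cl (halogen, monovalent) → 0 H
  atom 7: C, bond orders sum to 3 (valence 4) → 1 H
  atom 8: C, bond orders sum to 4 (valence 4) → 0 H
  atom 9: C, bond orders sum to 4 (valence 4) → 0 H
  atom 10: N, bond orders sum to 1 (valence 3) → 2 H
  atom 11: C, bond orders sum to 4 (valence 4) → 0 H
  atom 12: O, bond orders sum to 1 (valence 2) → 1 H
  atom 13: C, bond orders sum to 3 (valence 4) → 1 H
  atom 14: C, bond orders sum to 3 (valence 4) → 1 H
  atom 15: C, bond orders sum to 4 (valence 4) → 0 H
  atom 16: C, bond orders sum to 4 (valence 4) → 0 H
  atom 17: O, bond orders sum to 1 (valence 2) → 1 H
Totals → C:12, H:10, Cl:1, N:1, O:3.

C12H10ClNO3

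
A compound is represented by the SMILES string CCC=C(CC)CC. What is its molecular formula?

C8H16

Walk through each heavy atom and fill implicit hydrogens from standard valence (C 4, N 3, O 2, S 2, halogen 1):
  atom 1: C, bond orders sum to 1 (valence 4) → 3 H
  atom 2: C, bond orders sum to 2 (valence 4) → 2 H
  atom 3: C, bond orders sum to 3 (valence 4) → 1 H
  atom 4: C, bond orders sum to 4 (valence 4) → 0 H
  atom 5: C, bond orders sum to 2 (valence 4) → 2 H
  atom 6: C, bond orders sum to 1 (valence 4) → 3 H
  atom 7: C, bond orders sum to 2 (valence 4) → 2 H
  atom 8: C, bond orders sum to 1 (valence 4) → 3 H
Totals → C:8, H:16.
In Hill order: C8H16.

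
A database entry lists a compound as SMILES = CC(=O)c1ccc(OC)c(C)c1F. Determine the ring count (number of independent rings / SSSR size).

In SMILES, each pair of matching ring-closure digits denotes one ring-closing bond; the number of such bonds equals the number of independent rings.
Ring-closure bonds here: 1.

1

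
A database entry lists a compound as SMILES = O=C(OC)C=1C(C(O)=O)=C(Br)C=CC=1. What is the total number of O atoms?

4

Scan the SMILES for O atoms (remember two-letter symbols like Cl and Br are single atoms).
Oxygen count: 4.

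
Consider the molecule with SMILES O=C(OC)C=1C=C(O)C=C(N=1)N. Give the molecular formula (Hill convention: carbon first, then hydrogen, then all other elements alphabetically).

C7H8N2O3

Walk through each heavy atom and fill implicit hydrogens from standard valence (C 4, N 3, O 2, S 2, halogen 1):
  atom 1: O, bond orders sum to 2 (valence 2) → 0 H
  atom 2: C, bond orders sum to 4 (valence 4) → 0 H
  atom 3: O, bond orders sum to 2 (valence 2) → 0 H
  atom 4: C, bond orders sum to 1 (valence 4) → 3 H
  atom 5: C, bond orders sum to 4 (valence 4) → 0 H
  atom 6: C, bond orders sum to 3 (valence 4) → 1 H
  atom 7: C, bond orders sum to 4 (valence 4) → 0 H
  atom 8: O, bond orders sum to 1 (valence 2) → 1 H
  atom 9: C, bond orders sum to 3 (valence 4) → 1 H
  atom 10: C, bond orders sum to 4 (valence 4) → 0 H
  atom 11: N, bond orders sum to 3 (valence 3) → 0 H
  atom 12: N, bond orders sum to 1 (valence 3) → 2 H
Totals → C:7, H:8, N:2, O:3.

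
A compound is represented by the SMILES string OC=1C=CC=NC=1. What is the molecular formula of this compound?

C5H5NO

Walk through each heavy atom and fill implicit hydrogens from standard valence (C 4, N 3, O 2, S 2, halogen 1):
  atom 1: O, bond orders sum to 1 (valence 2) → 1 H
  atom 2: C, bond orders sum to 4 (valence 4) → 0 H
  atom 3: C, bond orders sum to 3 (valence 4) → 1 H
  atom 4: C, bond orders sum to 3 (valence 4) → 1 H
  atom 5: C, bond orders sum to 3 (valence 4) → 1 H
  atom 6: N, bond orders sum to 3 (valence 3) → 0 H
  atom 7: C, bond orders sum to 3 (valence 4) → 1 H
Totals → C:5, H:5, N:1, O:1.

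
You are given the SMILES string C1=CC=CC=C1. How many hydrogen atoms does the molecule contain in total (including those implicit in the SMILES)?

6

Walk through each heavy atom and fill implicit hydrogens from standard valence (C 4, N 3, O 2, S 2, halogen 1):
  atom 1: C, bond orders sum to 3 (valence 4) → 1 H
  atom 2: C, bond orders sum to 3 (valence 4) → 1 H
  atom 3: C, bond orders sum to 3 (valence 4) → 1 H
  atom 4: C, bond orders sum to 3 (valence 4) → 1 H
  atom 5: C, bond orders sum to 3 (valence 4) → 1 H
  atom 6: C, bond orders sum to 3 (valence 4) → 1 H
Total hydrogens: 6.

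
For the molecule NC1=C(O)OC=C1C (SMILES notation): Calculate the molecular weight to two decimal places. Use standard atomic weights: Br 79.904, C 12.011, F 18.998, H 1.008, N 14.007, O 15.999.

First, the molecular formula is C5H7NO2 (counting implicit H from valence).
  C: 5 × 12.011 = 60.055
  H: 7 × 1.008 = 7.056
  N: 1 × 14.007 = 14.007
  O: 2 × 15.999 = 31.998
Sum: 5×12.011 + 7×1.008 + 1×14.007 + 2×15.999 = 113.116 → 113.12 g/mol.

113.12 g/mol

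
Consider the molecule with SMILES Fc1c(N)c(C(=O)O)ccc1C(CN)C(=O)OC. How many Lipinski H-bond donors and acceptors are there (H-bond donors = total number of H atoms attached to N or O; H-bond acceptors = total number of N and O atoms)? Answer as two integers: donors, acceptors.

Donors: find every N or O and count the H atoms it carries.
  atom 4 (N): bond orders sum to 1 → 2 H
  atom 7 (O): bond orders sum to 2 → 0 H
  atom 8 (O): bond orders sum to 1 → 1 H
  atom 14 (N): bond orders sum to 1 → 2 H
  atom 16 (O): bond orders sum to 2 → 0 H
  atom 17 (O): bond orders sum to 2 → 0 H
Lipinski HBD = 5.
Acceptors: N atoms = 2, O atoms = 4 → HBA = 6.

5, 6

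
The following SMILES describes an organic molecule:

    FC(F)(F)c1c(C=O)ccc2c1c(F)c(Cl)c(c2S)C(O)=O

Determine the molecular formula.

C13H5ClF4O3S

Walk through each heavy atom and fill implicit hydrogens from standard valence (C 4, N 3, O 2, S 2, halogen 1); for lowercase aromatic atoms, an aromatic c carries 1 H when it has two neighbours and 0 H with three, and aromatic n carries 0 H:
  atom 1: F (halogen, monovalent) → 0 H
  atom 2: C, bond orders sum to 4 (valence 4) → 0 H
  atom 3: F (halogen, monovalent) → 0 H
  atom 4: F (halogen, monovalent) → 0 H
  atom 5: aromatic c, 3 neighbours → 0 H
  atom 6: aromatic c, 3 neighbours → 0 H
  atom 7: C, bond orders sum to 3 (valence 4) → 1 H
  atom 8: O, bond orders sum to 2 (valence 2) → 0 H
  atom 9: aromatic c, 2 neighbours → 1 H
  atom 10: aromatic c, 2 neighbours → 1 H
  atom 11: aromatic c, 3 neighbours → 0 H
  atom 12: aromatic c, 3 neighbours → 0 H
  atom 13: aromatic c, 3 neighbours → 0 H
  atom 14: F (halogen, monovalent) → 0 H
  atom 15: aromatic c, 3 neighbours → 0 H
  atom 16: Cl (halogen, monovalent) → 0 H
  atom 17: aromatic c, 3 neighbours → 0 H
  atom 18: aromatic c, 3 neighbours → 0 H
  atom 19: S, bond orders sum to 1 (valence 2) → 1 H
  atom 20: C, bond orders sum to 4 (valence 4) → 0 H
  atom 21: O, bond orders sum to 1 (valence 2) → 1 H
  atom 22: O, bond orders sum to 2 (valence 2) → 0 H
Totals → C:13, H:5, Cl:1, F:4, O:3, S:1.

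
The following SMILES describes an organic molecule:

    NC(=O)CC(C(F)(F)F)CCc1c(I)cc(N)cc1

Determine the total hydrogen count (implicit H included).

Walk through each heavy atom and fill implicit hydrogens from standard valence (C 4, N 3, O 2, S 2, halogen 1); for lowercase aromatic atoms, an aromatic c carries 1 H when it has two neighbours and 0 H with three, and aromatic n carries 0 H:
  atom 1: N, bond orders sum to 1 (valence 3) → 2 H
  atom 2: C, bond orders sum to 4 (valence 4) → 0 H
  atom 3: O, bond orders sum to 2 (valence 2) → 0 H
  atom 4: C, bond orders sum to 2 (valence 4) → 2 H
  atom 5: C, bond orders sum to 3 (valence 4) → 1 H
  atom 6: C, bond orders sum to 4 (valence 4) → 0 H
  atom 7: F (halogen, monovalent) → 0 H
  atom 8: F (halogen, monovalent) → 0 H
  atom 9: F (halogen, monovalent) → 0 H
  atom 10: C, bond orders sum to 2 (valence 4) → 2 H
  atom 11: C, bond orders sum to 2 (valence 4) → 2 H
  atom 12: aromatic c, 3 neighbours → 0 H
  atom 13: aromatic c, 3 neighbours → 0 H
  atom 14: I (halogen, monovalent) → 0 H
  atom 15: aromatic c, 2 neighbours → 1 H
  atom 16: aromatic c, 3 neighbours → 0 H
  atom 17: N, bond orders sum to 1 (valence 3) → 2 H
  atom 18: aromatic c, 2 neighbours → 1 H
  atom 19: aromatic c, 2 neighbours → 1 H
Total hydrogens: 14.

14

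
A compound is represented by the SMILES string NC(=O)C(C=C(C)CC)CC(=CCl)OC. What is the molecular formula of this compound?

Walk through each heavy atom and fill implicit hydrogens from standard valence (C 4, N 3, O 2, S 2, halogen 1):
  atom 1: N, bond orders sum to 1 (valence 3) → 2 H
  atom 2: C, bond orders sum to 4 (valence 4) → 0 H
  atom 3: O, bond orders sum to 2 (valence 2) → 0 H
  atom 4: C, bond orders sum to 3 (valence 4) → 1 H
  atom 5: C, bond orders sum to 3 (valence 4) → 1 H
  atom 6: C, bond orders sum to 4 (valence 4) → 0 H
  atom 7: C, bond orders sum to 1 (valence 4) → 3 H
  atom 8: C, bond orders sum to 2 (valence 4) → 2 H
  atom 9: C, bond orders sum to 1 (valence 4) → 3 H
  atom 10: C, bond orders sum to 2 (valence 4) → 2 H
  atom 11: C, bond orders sum to 4 (valence 4) → 0 H
  atom 12: C, bond orders sum to 3 (valence 4) → 1 H
  atom 13: Cl (halogen, monovalent) → 0 H
  atom 14: O, bond orders sum to 2 (valence 2) → 0 H
  atom 15: C, bond orders sum to 1 (valence 4) → 3 H
Totals → C:11, H:18, Cl:1, N:1, O:2.
In Hill order: C11H18ClNO2.

C11H18ClNO2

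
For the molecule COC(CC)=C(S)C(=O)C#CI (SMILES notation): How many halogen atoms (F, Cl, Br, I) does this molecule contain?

Halogen atoms appear at heavy-atom position 12 (1×I).
Other groups present: 1 alkene, 1 alkyne, 1 ether, 1 ketone, 1 thiol.
Halogen count: 1.

1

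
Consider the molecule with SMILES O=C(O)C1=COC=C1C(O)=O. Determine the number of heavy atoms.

11

Every atom symbol written in the SMILES (organic subset) is one heavy atom; implicit H are not written.
Heavy atoms by element → C:6, O:5.
Total: 11.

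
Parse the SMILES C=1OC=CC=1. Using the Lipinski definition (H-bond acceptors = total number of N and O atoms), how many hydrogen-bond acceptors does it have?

N atoms: 0; O atoms: 1.
Lipinski HBA = 0 + 1 = 1.

1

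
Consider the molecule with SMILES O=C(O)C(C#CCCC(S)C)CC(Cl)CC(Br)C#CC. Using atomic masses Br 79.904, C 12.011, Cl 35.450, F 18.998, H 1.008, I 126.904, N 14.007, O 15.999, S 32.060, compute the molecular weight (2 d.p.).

First, the molecular formula is C15H20BrClO2S (counting implicit H from valence).
  Br: 1 × 79.904 = 79.904
  C: 15 × 12.011 = 180.165
  Cl: 1 × 35.450 = 35.450
  H: 20 × 1.008 = 20.160
  O: 2 × 15.999 = 31.998
  S: 1 × 32.060 = 32.060
Sum: 1×79.904 + 15×12.011 + 1×35.450 + 20×1.008 + 2×15.999 + 1×32.060 = 379.737 → 379.74 g/mol.

379.74 g/mol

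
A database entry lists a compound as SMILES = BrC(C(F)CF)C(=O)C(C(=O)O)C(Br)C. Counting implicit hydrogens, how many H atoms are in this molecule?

10

Walk through each heavy atom and fill implicit hydrogens from standard valence (C 4, N 3, O 2, S 2, halogen 1):
  atom 1: Br (halogen, monovalent) → 0 H
  atom 2: C, bond orders sum to 3 (valence 4) → 1 H
  atom 3: C, bond orders sum to 3 (valence 4) → 1 H
  atom 4: F (halogen, monovalent) → 0 H
  atom 5: C, bond orders sum to 2 (valence 4) → 2 H
  atom 6: F (halogen, monovalent) → 0 H
  atom 7: C, bond orders sum to 4 (valence 4) → 0 H
  atom 8: O, bond orders sum to 2 (valence 2) → 0 H
  atom 9: C, bond orders sum to 3 (valence 4) → 1 H
  atom 10: C, bond orders sum to 4 (valence 4) → 0 H
  atom 11: O, bond orders sum to 2 (valence 2) → 0 H
  atom 12: O, bond orders sum to 1 (valence 2) → 1 H
  atom 13: C, bond orders sum to 3 (valence 4) → 1 H
  atom 14: Br (halogen, monovalent) → 0 H
  atom 15: C, bond orders sum to 1 (valence 4) → 3 H
Total hydrogens: 10.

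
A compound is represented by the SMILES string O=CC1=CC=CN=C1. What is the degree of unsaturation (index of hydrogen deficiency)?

Degree of unsaturation = (number of rings) + (number of π bonds).
Ring closures in the SMILES: 1.
π bonds: 4 double bonds (each 1 DoU) → 4 DoU from unsaturation.
Total DoU = 1 + 4 = 5.

5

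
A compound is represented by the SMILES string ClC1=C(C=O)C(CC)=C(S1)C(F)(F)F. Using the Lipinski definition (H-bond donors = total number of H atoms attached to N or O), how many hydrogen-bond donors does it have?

Donors: find every N or O and count the H atoms it carries.
  atom 5 (O): bond orders sum to 2 → 0 H
Lipinski HBD = 0.

0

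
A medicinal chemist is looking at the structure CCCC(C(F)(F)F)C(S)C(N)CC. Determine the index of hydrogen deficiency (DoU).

0

Degree of unsaturation = (number of rings) + (number of π bonds).
Ring closures in the SMILES: 0.
π bonds: none → 0 DoU from unsaturation.
Total DoU = 0 + 0 = 0.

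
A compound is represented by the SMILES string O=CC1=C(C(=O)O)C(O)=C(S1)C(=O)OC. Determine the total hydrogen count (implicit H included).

Walk through each heavy atom and fill implicit hydrogens from standard valence (C 4, N 3, O 2, S 2, halogen 1):
  atom 1: O, bond orders sum to 2 (valence 2) → 0 H
  atom 2: C, bond orders sum to 3 (valence 4) → 1 H
  atom 3: C, bond orders sum to 4 (valence 4) → 0 H
  atom 4: C, bond orders sum to 4 (valence 4) → 0 H
  atom 5: C, bond orders sum to 4 (valence 4) → 0 H
  atom 6: O, bond orders sum to 2 (valence 2) → 0 H
  atom 7: O, bond orders sum to 1 (valence 2) → 1 H
  atom 8: C, bond orders sum to 4 (valence 4) → 0 H
  atom 9: O, bond orders sum to 1 (valence 2) → 1 H
  atom 10: C, bond orders sum to 4 (valence 4) → 0 H
  atom 11: S, bond orders sum to 2 (valence 2) → 0 H
  atom 12: C, bond orders sum to 4 (valence 4) → 0 H
  atom 13: O, bond orders sum to 2 (valence 2) → 0 H
  atom 14: O, bond orders sum to 2 (valence 2) → 0 H
  atom 15: C, bond orders sum to 1 (valence 4) → 3 H
Total hydrogens: 6.

6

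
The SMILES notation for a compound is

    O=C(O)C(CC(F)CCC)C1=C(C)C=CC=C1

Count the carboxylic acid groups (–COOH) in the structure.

1

The carboxylic acid motif appears at heavy-atom position 2 in the SMILES.
Carboxylic acid count: 1.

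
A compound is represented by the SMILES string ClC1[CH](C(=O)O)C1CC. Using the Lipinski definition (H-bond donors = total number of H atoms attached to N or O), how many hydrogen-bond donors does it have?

Donors: find every N or O and count the H atoms it carries.
  atom 5 (O): bond orders sum to 2 → 0 H
  atom 6 (O): bond orders sum to 1 → 1 H
Lipinski HBD = 1.

1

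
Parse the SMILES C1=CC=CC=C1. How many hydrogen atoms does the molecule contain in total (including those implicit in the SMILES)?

Walk through each heavy atom and fill implicit hydrogens from standard valence (C 4, N 3, O 2, S 2, halogen 1):
  atom 1: C, bond orders sum to 3 (valence 4) → 1 H
  atom 2: C, bond orders sum to 3 (valence 4) → 1 H
  atom 3: C, bond orders sum to 3 (valence 4) → 1 H
  atom 4: C, bond orders sum to 3 (valence 4) → 1 H
  atom 5: C, bond orders sum to 3 (valence 4) → 1 H
  atom 6: C, bond orders sum to 3 (valence 4) → 1 H
Total hydrogens: 6.

6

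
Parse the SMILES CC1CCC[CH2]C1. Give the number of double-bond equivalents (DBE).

Degree of unsaturation = (number of rings) + (number of π bonds).
Ring closures in the SMILES: 1.
π bonds: none → 0 DoU from unsaturation.
Total DoU = 1 + 0 = 1.

1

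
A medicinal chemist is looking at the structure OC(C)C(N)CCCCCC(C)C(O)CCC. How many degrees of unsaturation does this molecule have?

Molecular formula: C14H31NO2.
DoU = (2C + 2 + N − H − X) / 2, where X is the halogen count and O/S are ignored.
    = (2·14 + 2 + 1 − 31 − 0) / 2 = 0 / 2 = 0.

0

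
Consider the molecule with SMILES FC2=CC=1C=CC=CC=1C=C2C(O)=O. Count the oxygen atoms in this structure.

2

Scan the SMILES for O atoms (remember two-letter symbols like Cl and Br are single atoms).
Oxygen count: 2.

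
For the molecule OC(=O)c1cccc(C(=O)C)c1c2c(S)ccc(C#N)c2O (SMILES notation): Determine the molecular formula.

Walk through each heavy atom and fill implicit hydrogens from standard valence (C 4, N 3, O 2, S 2, halogen 1); for lowercase aromatic atoms, an aromatic c carries 1 H when it has two neighbours and 0 H with three, and aromatic n carries 0 H:
  atom 1: O, bond orders sum to 1 (valence 2) → 1 H
  atom 2: C, bond orders sum to 4 (valence 4) → 0 H
  atom 3: O, bond orders sum to 2 (valence 2) → 0 H
  atom 4: aromatic c, 3 neighbours → 0 H
  atom 5: aromatic c, 2 neighbours → 1 H
  atom 6: aromatic c, 2 neighbours → 1 H
  atom 7: aromatic c, 2 neighbours → 1 H
  atom 8: aromatic c, 3 neighbours → 0 H
  atom 9: C, bond orders sum to 4 (valence 4) → 0 H
  atom 10: O, bond orders sum to 2 (valence 2) → 0 H
  atom 11: C, bond orders sum to 1 (valence 4) → 3 H
  atom 12: aromatic c, 3 neighbours → 0 H
  atom 13: aromatic c, 3 neighbours → 0 H
  atom 14: aromatic c, 3 neighbours → 0 H
  atom 15: S, bond orders sum to 1 (valence 2) → 1 H
  atom 16: aromatic c, 2 neighbours → 1 H
  atom 17: aromatic c, 2 neighbours → 1 H
  atom 18: aromatic c, 3 neighbours → 0 H
  atom 19: C, bond orders sum to 4 (valence 4) → 0 H
  atom 20: N, bond orders sum to 3 (valence 3) → 0 H
  atom 21: aromatic c, 3 neighbours → 0 H
  atom 22: O, bond orders sum to 1 (valence 2) → 1 H
Totals → C:16, H:11, N:1, O:4, S:1.
In Hill order: C16H11NO4S.

C16H11NO4S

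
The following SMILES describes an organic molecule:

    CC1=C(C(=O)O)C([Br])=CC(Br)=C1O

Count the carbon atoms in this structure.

Count every carbon token in the SMILES (each C, including those in ring-closure positions and inside branches).
Carbon count: 8.

8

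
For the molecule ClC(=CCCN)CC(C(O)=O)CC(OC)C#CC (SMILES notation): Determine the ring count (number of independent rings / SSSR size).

0

In SMILES, each pair of matching ring-closure digits denotes one ring-closing bond; the number of such bonds equals the number of independent rings.
Ring-closure bonds here: 0.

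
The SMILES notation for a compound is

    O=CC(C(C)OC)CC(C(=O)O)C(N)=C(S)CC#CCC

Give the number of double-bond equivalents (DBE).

Degree of unsaturation = (number of rings) + (number of π bonds).
Ring closures in the SMILES: 0.
π bonds: 3 double bonds (each 1 DoU), 1 triple bond (each 2 DoU) → 5 DoU from unsaturation.
Total DoU = 0 + 5 = 5.

5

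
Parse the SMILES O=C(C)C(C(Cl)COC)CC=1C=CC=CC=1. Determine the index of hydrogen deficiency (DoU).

Molecular formula: C13H17ClO2.
DoU = (2C + 2 + N − H − X) / 2, where X is the halogen count and O/S are ignored.
    = (2·13 + 2 + 0 − 17 − 1) / 2 = 10 / 2 = 5.

5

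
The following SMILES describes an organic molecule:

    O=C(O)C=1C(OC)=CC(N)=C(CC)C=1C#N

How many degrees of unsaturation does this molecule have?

7

Degree of unsaturation = (number of rings) + (number of π bonds).
Ring closures in the SMILES: 1.
π bonds: 4 double bonds (each 1 DoU), 1 triple bond (each 2 DoU) → 6 DoU from unsaturation.
Total DoU = 1 + 6 = 7.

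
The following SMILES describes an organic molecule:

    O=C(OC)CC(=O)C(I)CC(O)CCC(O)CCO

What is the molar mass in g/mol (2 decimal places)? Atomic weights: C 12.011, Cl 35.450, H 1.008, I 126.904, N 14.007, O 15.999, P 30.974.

388.20 g/mol

First, the molecular formula is C12H21IO6 (counting implicit H from valence).
  C: 12 × 12.011 = 144.132
  H: 21 × 1.008 = 21.168
  I: 1 × 126.904 = 126.904
  O: 6 × 15.999 = 95.994
Sum: 12×12.011 + 21×1.008 + 1×126.904 + 6×15.999 = 388.198 → 388.20 g/mol.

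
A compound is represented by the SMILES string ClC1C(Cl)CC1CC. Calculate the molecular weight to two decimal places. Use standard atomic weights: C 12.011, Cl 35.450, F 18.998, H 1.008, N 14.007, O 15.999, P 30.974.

153.05 g/mol

First, the molecular formula is C6H10Cl2 (counting implicit H from valence).
  C: 6 × 12.011 = 72.066
  Cl: 2 × 35.450 = 70.900
  H: 10 × 1.008 = 10.080
Sum: 6×12.011 + 2×35.450 + 10×1.008 = 153.046 → 153.05 g/mol.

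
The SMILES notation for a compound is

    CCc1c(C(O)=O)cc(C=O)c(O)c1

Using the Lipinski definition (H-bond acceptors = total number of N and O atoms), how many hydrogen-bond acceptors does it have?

N atoms: 0; O atoms: 4.
Lipinski HBA = 0 + 4 = 4.

4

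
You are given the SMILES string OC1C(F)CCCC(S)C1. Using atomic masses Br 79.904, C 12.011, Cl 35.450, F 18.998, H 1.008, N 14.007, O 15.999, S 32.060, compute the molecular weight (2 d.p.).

First, the molecular formula is C7H13FOS (counting implicit H from valence).
  C: 7 × 12.011 = 84.077
  F: 1 × 18.998 = 18.998
  H: 13 × 1.008 = 13.104
  O: 1 × 15.999 = 15.999
  S: 1 × 32.060 = 32.060
Sum: 7×12.011 + 1×18.998 + 13×1.008 + 1×15.999 + 1×32.060 = 164.238 → 164.24 g/mol.

164.24 g/mol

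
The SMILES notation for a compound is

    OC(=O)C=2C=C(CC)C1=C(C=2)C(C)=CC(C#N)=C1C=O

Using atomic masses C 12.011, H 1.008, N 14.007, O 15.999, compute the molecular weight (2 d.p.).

267.28 g/mol

First, the molecular formula is C16H13NO3 (counting implicit H from valence).
  C: 16 × 12.011 = 192.176
  H: 13 × 1.008 = 13.104
  N: 1 × 14.007 = 14.007
  O: 3 × 15.999 = 47.997
Sum: 16×12.011 + 13×1.008 + 1×14.007 + 3×15.999 = 267.284 → 267.28 g/mol.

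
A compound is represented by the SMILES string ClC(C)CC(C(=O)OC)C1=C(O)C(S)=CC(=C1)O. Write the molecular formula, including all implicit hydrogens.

C12H15ClO4S

Walk through each heavy atom and fill implicit hydrogens from standard valence (C 4, N 3, O 2, S 2, halogen 1):
  atom 1: Cl (halogen, monovalent) → 0 H
  atom 2: C, bond orders sum to 3 (valence 4) → 1 H
  atom 3: C, bond orders sum to 1 (valence 4) → 3 H
  atom 4: C, bond orders sum to 2 (valence 4) → 2 H
  atom 5: C, bond orders sum to 3 (valence 4) → 1 H
  atom 6: C, bond orders sum to 4 (valence 4) → 0 H
  atom 7: O, bond orders sum to 2 (valence 2) → 0 H
  atom 8: O, bond orders sum to 2 (valence 2) → 0 H
  atom 9: C, bond orders sum to 1 (valence 4) → 3 H
  atom 10: C, bond orders sum to 4 (valence 4) → 0 H
  atom 11: C, bond orders sum to 4 (valence 4) → 0 H
  atom 12: O, bond orders sum to 1 (valence 2) → 1 H
  atom 13: C, bond orders sum to 4 (valence 4) → 0 H
  atom 14: S, bond orders sum to 1 (valence 2) → 1 H
  atom 15: C, bond orders sum to 3 (valence 4) → 1 H
  atom 16: C, bond orders sum to 4 (valence 4) → 0 H
  atom 17: C, bond orders sum to 3 (valence 4) → 1 H
  atom 18: O, bond orders sum to 1 (valence 2) → 1 H
Totals → C:12, H:15, Cl:1, O:4, S:1.
In Hill order: C12H15ClO4S.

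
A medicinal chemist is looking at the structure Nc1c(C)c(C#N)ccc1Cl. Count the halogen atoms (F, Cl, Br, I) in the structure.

Halogen atoms appear at heavy-atom position 11 (1×Cl).
Other groups present: 1 nitrile, 1 primary amine.
Halogen count: 1.

1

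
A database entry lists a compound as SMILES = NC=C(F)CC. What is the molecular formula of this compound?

Walk through each heavy atom and fill implicit hydrogens from standard valence (C 4, N 3, O 2, S 2, halogen 1):
  atom 1: N, bond orders sum to 1 (valence 3) → 2 H
  atom 2: C, bond orders sum to 3 (valence 4) → 1 H
  atom 3: C, bond orders sum to 4 (valence 4) → 0 H
  atom 4: F (halogen, monovalent) → 0 H
  atom 5: C, bond orders sum to 2 (valence 4) → 2 H
  atom 6: C, bond orders sum to 1 (valence 4) → 3 H
Totals → C:4, H:8, F:1, N:1.
In Hill order: C4H8FN.

C4H8FN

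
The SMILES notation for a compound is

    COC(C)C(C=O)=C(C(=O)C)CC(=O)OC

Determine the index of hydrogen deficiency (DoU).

4

Molecular formula: C11H16O5.
DoU = (2C + 2 + N − H − X) / 2, where X is the halogen count and O/S are ignored.
    = (2·11 + 2 + 0 − 16 − 0) / 2 = 8 / 2 = 4.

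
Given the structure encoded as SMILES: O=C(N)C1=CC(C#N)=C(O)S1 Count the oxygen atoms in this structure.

Scan the SMILES for O atoms (remember two-letter symbols like Cl and Br are single atoms).
Oxygen count: 2.

2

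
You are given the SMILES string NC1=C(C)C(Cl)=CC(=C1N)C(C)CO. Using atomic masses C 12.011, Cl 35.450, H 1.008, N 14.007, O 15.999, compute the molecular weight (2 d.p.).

First, the molecular formula is C10H15ClN2O (counting implicit H from valence).
  C: 10 × 12.011 = 120.110
  Cl: 1 × 35.450 = 35.450
  H: 15 × 1.008 = 15.120
  N: 2 × 14.007 = 28.014
  O: 1 × 15.999 = 15.999
Sum: 10×12.011 + 1×35.450 + 15×1.008 + 2×14.007 + 1×15.999 = 214.693 → 214.69 g/mol.

214.69 g/mol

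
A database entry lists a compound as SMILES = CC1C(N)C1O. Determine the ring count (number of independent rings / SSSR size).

1

In SMILES, each pair of matching ring-closure digits denotes one ring-closing bond; the number of such bonds equals the number of independent rings.
Ring-closure bonds here: 1.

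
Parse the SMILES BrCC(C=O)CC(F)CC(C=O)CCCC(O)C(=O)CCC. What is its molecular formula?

Walk through each heavy atom and fill implicit hydrogens from standard valence (C 4, N 3, O 2, S 2, halogen 1):
  atom 1: Br (halogen, monovalent) → 0 H
  atom 2: C, bond orders sum to 2 (valence 4) → 2 H
  atom 3: C, bond orders sum to 3 (valence 4) → 1 H
  atom 4: C, bond orders sum to 3 (valence 4) → 1 H
  atom 5: O, bond orders sum to 2 (valence 2) → 0 H
  atom 6: C, bond orders sum to 2 (valence 4) → 2 H
  atom 7: C, bond orders sum to 3 (valence 4) → 1 H
  atom 8: F (halogen, monovalent) → 0 H
  atom 9: C, bond orders sum to 2 (valence 4) → 2 H
  atom 10: C, bond orders sum to 3 (valence 4) → 1 H
  atom 11: C, bond orders sum to 3 (valence 4) → 1 H
  atom 12: O, bond orders sum to 2 (valence 2) → 0 H
  atom 13: C, bond orders sum to 2 (valence 4) → 2 H
  atom 14: C, bond orders sum to 2 (valence 4) → 2 H
  atom 15: C, bond orders sum to 2 (valence 4) → 2 H
  atom 16: C, bond orders sum to 3 (valence 4) → 1 H
  atom 17: O, bond orders sum to 1 (valence 2) → 1 H
  atom 18: C, bond orders sum to 4 (valence 4) → 0 H
  atom 19: O, bond orders sum to 2 (valence 2) → 0 H
  atom 20: C, bond orders sum to 2 (valence 4) → 2 H
  atom 21: C, bond orders sum to 2 (valence 4) → 2 H
  atom 22: C, bond orders sum to 1 (valence 4) → 3 H
Totals → C:16, H:26, Br:1, F:1, O:4.

C16H26BrFO4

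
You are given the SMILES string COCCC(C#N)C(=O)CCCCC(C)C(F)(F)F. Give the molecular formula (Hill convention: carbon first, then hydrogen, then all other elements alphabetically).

C13H20F3NO2

Walk through each heavy atom and fill implicit hydrogens from standard valence (C 4, N 3, O 2, S 2, halogen 1):
  atom 1: C, bond orders sum to 1 (valence 4) → 3 H
  atom 2: O, bond orders sum to 2 (valence 2) → 0 H
  atom 3: C, bond orders sum to 2 (valence 4) → 2 H
  atom 4: C, bond orders sum to 2 (valence 4) → 2 H
  atom 5: C, bond orders sum to 3 (valence 4) → 1 H
  atom 6: C, bond orders sum to 4 (valence 4) → 0 H
  atom 7: N, bond orders sum to 3 (valence 3) → 0 H
  atom 8: C, bond orders sum to 4 (valence 4) → 0 H
  atom 9: O, bond orders sum to 2 (valence 2) → 0 H
  atom 10: C, bond orders sum to 2 (valence 4) → 2 H
  atom 11: C, bond orders sum to 2 (valence 4) → 2 H
  atom 12: C, bond orders sum to 2 (valence 4) → 2 H
  atom 13: C, bond orders sum to 2 (valence 4) → 2 H
  atom 14: C, bond orders sum to 3 (valence 4) → 1 H
  atom 15: C, bond orders sum to 1 (valence 4) → 3 H
  atom 16: C, bond orders sum to 4 (valence 4) → 0 H
  atom 17: F (halogen, monovalent) → 0 H
  atom 18: F (halogen, monovalent) → 0 H
  atom 19: F (halogen, monovalent) → 0 H
Totals → C:13, H:20, F:3, N:1, O:2.
In Hill order: C13H20F3NO2.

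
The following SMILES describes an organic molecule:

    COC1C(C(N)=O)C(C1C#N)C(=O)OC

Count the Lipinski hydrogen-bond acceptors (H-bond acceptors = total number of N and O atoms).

N atoms: 2; O atoms: 4.
Lipinski HBA = 2 + 4 = 6.

6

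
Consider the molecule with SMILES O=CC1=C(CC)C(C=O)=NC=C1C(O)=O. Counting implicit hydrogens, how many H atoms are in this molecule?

9

Walk through each heavy atom and fill implicit hydrogens from standard valence (C 4, N 3, O 2, S 2, halogen 1):
  atom 1: O, bond orders sum to 2 (valence 2) → 0 H
  atom 2: C, bond orders sum to 3 (valence 4) → 1 H
  atom 3: C, bond orders sum to 4 (valence 4) → 0 H
  atom 4: C, bond orders sum to 4 (valence 4) → 0 H
  atom 5: C, bond orders sum to 2 (valence 4) → 2 H
  atom 6: C, bond orders sum to 1 (valence 4) → 3 H
  atom 7: C, bond orders sum to 4 (valence 4) → 0 H
  atom 8: C, bond orders sum to 3 (valence 4) → 1 H
  atom 9: O, bond orders sum to 2 (valence 2) → 0 H
  atom 10: N, bond orders sum to 3 (valence 3) → 0 H
  atom 11: C, bond orders sum to 3 (valence 4) → 1 H
  atom 12: C, bond orders sum to 4 (valence 4) → 0 H
  atom 13: C, bond orders sum to 4 (valence 4) → 0 H
  atom 14: O, bond orders sum to 1 (valence 2) → 1 H
  atom 15: O, bond orders sum to 2 (valence 2) → 0 H
Total hydrogens: 9.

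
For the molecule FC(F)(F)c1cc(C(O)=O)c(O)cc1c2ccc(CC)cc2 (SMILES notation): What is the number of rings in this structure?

In SMILES, each pair of matching ring-closure digits denotes one ring-closing bond; the number of such bonds equals the number of independent rings.
Ring-closure bonds here: 2.

2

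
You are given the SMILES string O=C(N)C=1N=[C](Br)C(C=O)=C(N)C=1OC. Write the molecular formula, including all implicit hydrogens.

Walk through each heavy atom and fill implicit hydrogens from standard valence (C 4, N 3, O 2, S 2, halogen 1):
  atom 1: O, bond orders sum to 2 (valence 2) → 0 H
  atom 2: C, bond orders sum to 4 (valence 4) → 0 H
  atom 3: N, bond orders sum to 1 (valence 3) → 2 H
  atom 4: C, bond orders sum to 4 (valence 4) → 0 H
  atom 5: N, bond orders sum to 3 (valence 3) → 0 H
  atom 6: C with explicit H count 0
  atom 7: Br (halogen, monovalent) → 0 H
  atom 8: C, bond orders sum to 4 (valence 4) → 0 H
  atom 9: C, bond orders sum to 3 (valence 4) → 1 H
  atom 10: O, bond orders sum to 2 (valence 2) → 0 H
  atom 11: C, bond orders sum to 4 (valence 4) → 0 H
  atom 12: N, bond orders sum to 1 (valence 3) → 2 H
  atom 13: C, bond orders sum to 4 (valence 4) → 0 H
  atom 14: O, bond orders sum to 2 (valence 2) → 0 H
  atom 15: C, bond orders sum to 1 (valence 4) → 3 H
Totals → C:8, H:8, Br:1, N:3, O:3.
In Hill order: C8H8BrN3O3.

C8H8BrN3O3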